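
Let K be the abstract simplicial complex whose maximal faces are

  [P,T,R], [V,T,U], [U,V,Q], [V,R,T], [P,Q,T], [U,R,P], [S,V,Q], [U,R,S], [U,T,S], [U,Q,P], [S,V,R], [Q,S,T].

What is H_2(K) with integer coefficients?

H_2 = 0.

Fix the vertex order P < Q < R < S < T < U < V and write every simplex with vertices in increasing order. Then dim K = 2 and the simplices of K are:

  0-simplices (7): P, Q, R, S, T, U, V
  1-simplices (18): PQ, PR, PT, PU, QS, QT, QU, QV, RS, RT, RU, RV, ST, SU, SV, TU, TV, UV
  2-simplices (12): PQT, PQU, PRT, PRU, QST, QSV, QUV, RSU, RSV, RTV, STU, TUV

so the chain groups are C_0 ≅ Z^7, C_1 ≅ Z^18, C_2 ≅ Z^12.

The boundary map ∂_1: C_1 → C_0 sends each edge [p,q] (with p < q) to q − p. For instance
  ∂ST = T − S.
As a 7×18 matrix over Z this has rank 6, with invariant factors (1,1,1,1,1,1).

The boundary map ∂_2: C_2 → C_1 sends each 2-simplex [p,q,r] to [q,r] − [p,r] + [p,q]. For instance
  ∂TUV = UV − TV + TU,
  ∂PRT = RT − PT + PR.
The 18×12 boundary matrix has rank 12 and Smith normal form diag(1,1,1,1,1,1,1,1,1,1,1,2).

From H_k ≅ ker(∂_k) / im(∂_{k+1}) we obtain:

  H_2: rank ker ∂_2 − rank ∂_3 = (12 − 12) − 0 = 0, and there is no ∂_3, so H_2 ≅ 0.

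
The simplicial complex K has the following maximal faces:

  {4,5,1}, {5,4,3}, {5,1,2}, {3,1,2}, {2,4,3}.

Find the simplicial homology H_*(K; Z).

Order the vertices as 1 < 2 < 3 < 4 < 5. Listing each simplex with vertices in this order, K has dimension 2 with simplices:

  0-simplices (5): [1], [2], [3], [4], [5]
  1-simplices (10): [1,2], [1,3], [1,4], [1,5], [2,3], [2,4], [2,5], [3,4], [3,5], [4,5]
  2-simplices (5): [1,2,3], [1,2,5], [1,4,5], [2,3,4], [3,4,5]

so the chain groups are C_0 ≅ Z^5, C_1 ≅ Z^10, C_2 ≅ Z^5.

∂_1: C_1 → C_0 maps an edge to its endpoints' difference, ∂[p,q] = q − p. For instance
  ∂[4,5] = [5] − [4].
The resulting 5×10 matrix has rank 4, and its Smith normal form has invariant factors (1,1,1,1).

The boundary map ∂_2: C_2 → C_1 acts by ∂[p,q,r] = [q,r] − [p,r] + [p,q]. For instance
  ∂[2,3,4] = [3,4] − [2,4] + [2,3],
  ∂[1,2,3] = [2,3] − [1,3] + [1,2].
As a 10×5 matrix over Z this has rank 5, with invariant factors (1,1,1,1,1).

Reading off H_k = ker ∂_k / im ∂_{k+1}:

  H_0: rank C_0 − rank ∂_1 = 5 − 4 = 1, and the invariant factors of ∂_1 are all 1, so H_0 ≅ Z.
  H_1: rank ker ∂_1 − rank ∂_2 = (10 − 4) − 5 = 1, and the invariant factors of ∂_2 are all 1, so H_1 ≅ Z.
  H_2: rank ker ∂_2 − rank ∂_3 = (5 − 5) − 0 = 0, and there is no ∂_3, so H_2 ≅ 0.

H_0 = Z,  H_1 = Z,  H_2 = 0.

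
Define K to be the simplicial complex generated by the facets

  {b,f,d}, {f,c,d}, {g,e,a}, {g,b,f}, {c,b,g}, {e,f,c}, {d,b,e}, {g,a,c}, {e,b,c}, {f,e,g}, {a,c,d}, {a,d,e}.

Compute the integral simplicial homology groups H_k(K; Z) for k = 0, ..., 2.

We work with the vertex ordering a < b < c < d < e < f < g. The simplices of K, each written with vertices in increasing order, are:

  0-simplices (7): a, b, c, d, e, f, g
  1-simplices (18): ac, ad, ae, ag, bc, bd, be, bf, bg, cd, ce, cf, cg, de, df, ef, eg, fg
  2-simplices (12): acd, acg, ade, aeg, bce, bcg, bde, bdf, bfg, cdf, cef, efg

giving chain groups C_0 ≅ Z^7, C_1 ≅ Z^18, C_2 ≅ Z^12.

∂_1: C_1 → C_0 sends each edge [p,q] (with p < q) to q − p.
The 7×18 boundary matrix has rank 6 and Smith normal form diag(1,1,1,1,1,1).

Boundary ∂_2: C_2 → C_1 sends each 2-simplex [p,q,r] to [q,r] − [p,r] + [p,q]. For instance
  ∂bde = de − be + bd,
  ∂cdf = df − cf + cd.
The 18×12 boundary matrix has rank 12 and Smith normal form diag(1,1,1,1,1,1,1,1,1,1,1,2).

Now H_k = ker ∂_k / im ∂_{k+1}, so:

  H_0: rank C_0 − rank ∂_1 = 7 − 6 = 1, and the invariant factors of ∂_1 are all 1, so H_0 = Z.
  H_1: rank ker ∂_1 − rank ∂_2 = (18 − 6) − 12 = 0, and ∂_2 has invariant factor 2 > 1, so H_1 = Z/2Z.
  H_2: rank ker ∂_2 − rank ∂_3 = (12 − 12) − 0 = 0, and there is no ∂_3, so H_2 = 0.

H_0 ≅ Z,  H_1 ≅ Z/2Z,  H_2 = 0.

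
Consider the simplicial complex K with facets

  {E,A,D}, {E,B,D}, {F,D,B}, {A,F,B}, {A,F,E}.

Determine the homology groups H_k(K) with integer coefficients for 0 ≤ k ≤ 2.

H_0 ≅ Z,  H_1 ≅ Z,  H_2 = 0.

Order the vertices as A < B < D < E < F. Listing each simplex with vertices in this order, K has dimension 2 with simplices:

  0-simplices (5): A, B, D, E, F
  1-simplices (10): AB, AD, AE, AF, BD, BE, BF, DE, DF, EF
  2-simplices (5): ABF, ADE, AEF, BDE, BDF

so the chain groups are C_0 ≅ Z^5, C_1 ≅ Z^10, C_2 ≅ Z^5.

The boundary map ∂_1: C_1 → C_0 is given by ∂[p,q] = [q] − [p].
As a 5×10 matrix over Z this has rank 4, with invariant factors (1,1,1,1).

The boundary map ∂_2: C_2 → C_1 sends each 2-simplex [p,q,r] to [q,r] − [p,r] + [p,q]. For instance
  ∂ADE = DE − AE + AD,
  ∂BDF = DF − BF + BD.
This gives a 10×5 integer matrix of rank 5; reducing to Smith normal form yields diagonal entries (1,1,1,1,1).

Now H_k = ker ∂_k / im ∂_{k+1}, so:

  H_0: rank C_0 − rank ∂_1 = 5 − 4 = 1, and the invariant factors of ∂_1 are all 1, so H_0 = Z.
  H_1: rank ker ∂_1 − rank ∂_2 = (10 − 4) − 5 = 1, and the invariant factors of ∂_2 are all 1, so H_1 = Z.
  H_2: rank ker ∂_2 − rank ∂_3 = (5 − 5) − 0 = 0, and there is no ∂_3, so H_2 = 0.

(K is a triangulation of the Möbius band.)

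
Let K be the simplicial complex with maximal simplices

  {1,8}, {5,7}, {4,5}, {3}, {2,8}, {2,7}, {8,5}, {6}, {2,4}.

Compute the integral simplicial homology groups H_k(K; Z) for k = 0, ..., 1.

H_0 = Z^3,  H_1 = Z^2.

Take the total order 1 < 2 < 3 < 4 < 5 < 6 < 7 < 8 on the vertex set. Then K (dimension 1) consists of the simplices:

  0-simplices (8): [1], [2], [3], [4], [5], [6], [7], [8]
  1-simplices (7): [1,8], [2,4], [2,7], [2,8], [4,5], [5,7], [5,8]

Hence C_0 ≅ Z^8, C_1 ≅ Z^7.

∂_1: C_1 → C_0 sends each edge [p,q] (with p < q) to q − p. For instance
  ∂[2,4] = [4] − [2].
The 8×7 boundary matrix has rank 5 and Smith normal form diag(1,1,1,1,1).

Reading off H_k = ker ∂_k / im ∂_{k+1}:

  H_0: rank C_0 − rank ∂_1 = 8 − 5 = 3, and the invariant factors of ∂_1 are all 1, so H_0 = Z^3.
  H_1: rank ker ∂_1 − rank ∂_2 = (7 − 5) − 0 = 2, and there is no ∂_2, so H_1 = Z^2.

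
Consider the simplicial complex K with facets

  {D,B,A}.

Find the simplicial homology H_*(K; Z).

Fix the vertex order A < B < D and write every simplex with vertices in increasing order. Then dim K = 2 and the simplices of K are:

  0-simplices (3): A, B, D
  1-simplices (3): AB, AD, BD
  2-simplices (1): ABD

Hence C_0 ≅ Z^3, C_1 ≅ Z^3, C_2 ≅ Z^1.

∂_1: C_1 → C_0 is given by ∂[p,q] = [q] − [p]. For instance
  ∂BD = D − B.
The 3×3 boundary matrix has rank 2 and Smith normal form diag(1,1).

Boundary ∂_2: C_2 → C_1 acts by ∂[p,q,r] = [q,r] − [p,r] + [p,q]. For instance
  ∂ABD = BD − AD + AB.
This gives a 3×1 integer matrix of rank 1; reducing to Smith normal form yields diagonal entries (1).

Now H_k = ker ∂_k / im ∂_{k+1}, so:

  H_0: rank C_0 − rank ∂_1 = 3 − 2 = 1, and the invariant factors of ∂_1 are all 1, so H_0 ≅ Z.
  H_1: rank ker ∂_1 − rank ∂_2 = (3 − 2) − 1 = 0, and the invariant factors of ∂_2 are all 1, so H_1 ≅ 0.
  H_2: rank ker ∂_2 − rank ∂_3 = (1 − 1) − 0 = 0, and there is no ∂_3, so H_2 ≅ 0.

As a check, the Euler characteristic is 3 − 3 + 1 = 1, which agrees with 1 − 0 + 0 = 1.

H_0 = Z,  H_1 = 0,  H_2 = 0.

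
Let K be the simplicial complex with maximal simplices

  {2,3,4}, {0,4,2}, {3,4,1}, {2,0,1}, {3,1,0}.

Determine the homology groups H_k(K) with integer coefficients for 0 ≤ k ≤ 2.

K has 5 vertices, 10 edges, 5 triangles.
rank ∂_0 = 0, rank ∂_1 = 4 ⇒ b_0 = 5 − 0 − 4 = 1; all invariant factors of ∂_1 are 1 so no torsion. So H_0 = Z.
rank ∂_1 = 4, rank ∂_2 = 5 ⇒ b_1 = 10 − 4 − 5 = 1; all invariant factors of ∂_2 are 1 so no torsion. So H_1 = Z.
rank ∂_2 = 5, rank ∂_3 = 0 ⇒ b_2 = 5 − 5 − 0 = 0. So H_2 = 0.

H_0 ≅ Z,  H_1 ≅ Z,  H_2 = 0.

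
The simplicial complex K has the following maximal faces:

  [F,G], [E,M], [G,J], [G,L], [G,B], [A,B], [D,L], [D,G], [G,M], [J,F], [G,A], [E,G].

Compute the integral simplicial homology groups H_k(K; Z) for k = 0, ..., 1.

Take the total order A < B < D < E < F < G < J < L < M on the vertex set. Then K (dimension 1) consists of the simplices:

  0-simplices (9): A, B, D, E, F, G, J, L, M
  1-simplices (12): AB, AG, BG, DG, DL, EG, EM, FG, FJ, GJ, GL, GM

so the chain groups are C_0 ≅ Z^9, C_1 ≅ Z^12.

Boundary ∂_1: C_1 → C_0 is given by ∂[p,q] = [q] − [p]. For instance
  ∂DL = L − D.
As a 9×12 matrix over Z this has rank 8, with invariant factors (1,1,1,1,1,1,1,1).

From H_k ≅ ker(∂_k) / im(∂_{k+1}) we obtain:

  H_0: rank C_0 − rank ∂_1 = 9 − 8 = 1, and the invariant factors of ∂_1 are all 1, so H_0 = Z.
  H_1: rank ker ∂_1 − rank ∂_2 = (12 − 8) − 0 = 4, and there is no ∂_2, so H_1 = Z^4.

As a check, the Euler characteristic is 9 − 12 = -3, which agrees with 1 − 4 = -3.
(K is a triangulation of a wedge of 4 circles.)

H_0 ≅ Z,  H_1 ≅ Z^4.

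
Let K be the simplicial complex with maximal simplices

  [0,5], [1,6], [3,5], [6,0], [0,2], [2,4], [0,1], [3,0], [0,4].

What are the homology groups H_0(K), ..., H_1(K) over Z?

Order the vertices as 0 < 1 < 2 < 3 < 4 < 5 < 6. Listing each simplex with vertices in this order, K has dimension 1 with simplices:

  0-simplices (7): [0], [1], [2], [3], [4], [5], [6]
  1-simplices (9): [0,1], [0,2], [0,3], [0,4], [0,5], [0,6], [1,6], [2,4], [3,5]

Hence C_0 ≅ Z^7, C_1 ≅ Z^9.

The boundary map ∂_1: C_1 → C_0 maps an edge to its endpoints' difference, ∂[p,q] = q − p. For instance
  ∂[1,6] = [6] − [1].
The 7×9 boundary matrix has rank 6 and Smith normal form diag(1,1,1,1,1,1).

Computing H_k = (kernel of ∂_k) / (image of ∂_{k+1}):

  H_0: rank C_0 − rank ∂_1 = 7 − 6 = 1, and the invariant factors of ∂_1 are all 1, so H_0 = Z.
  H_1: rank ker ∂_1 − rank ∂_2 = (9 − 6) − 0 = 3, and there is no ∂_2, so H_1 = Z^3.

H_0 ≅ Z,  H_1 ≅ Z^3.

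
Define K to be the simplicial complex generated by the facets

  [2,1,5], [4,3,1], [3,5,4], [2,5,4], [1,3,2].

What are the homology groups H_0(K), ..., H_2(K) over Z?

Order the vertices as 1 < 2 < 3 < 4 < 5. Listing each simplex with vertices in this order, K has dimension 2 with simplices:

  0-simplices (5): [1], [2], [3], [4], [5]
  1-simplices (10): [1,2], [1,3], [1,4], [1,5], [2,3], [2,4], [2,5], [3,4], [3,5], [4,5]
  2-simplices (5): [1,2,3], [1,2,5], [1,3,4], [2,4,5], [3,4,5]

Hence C_0 ≅ Z^5, C_1 ≅ Z^10, C_2 ≅ Z^5.

∂_1: C_1 → C_0 maps an edge to its endpoints' difference, ∂[p,q] = q − p.
The resulting 5×10 matrix has rank 4, and its Smith normal form has invariant factors (1,1,1,1).

∂_2: C_2 → C_1 acts by ∂[p,q,r] = [q,r] − [p,r] + [p,q]. For instance
  ∂[1,2,5] = [2,5] − [1,5] + [1,2],
  ∂[1,3,4] = [3,4] − [1,4] + [1,3].
As a 10×5 matrix over Z this has rank 5, with invariant factors (1,1,1,1,1).

From H_k ≅ ker(∂_k) / im(∂_{k+1}) we obtain:

  H_0: rank C_0 − rank ∂_1 = 5 − 4 = 1, and the invariant factors of ∂_1 are all 1, so H_0 ≅ Z.
  H_1: rank ker ∂_1 − rank ∂_2 = (10 − 4) − 5 = 1, and the invariant factors of ∂_2 are all 1, so H_1 ≅ Z.
  H_2: rank ker ∂_2 − rank ∂_3 = (5 − 5) − 0 = 0, and there is no ∂_3, so H_2 ≅ 0.

H_0 ≅ Z,  H_1 ≅ Z,  H_2 = 0.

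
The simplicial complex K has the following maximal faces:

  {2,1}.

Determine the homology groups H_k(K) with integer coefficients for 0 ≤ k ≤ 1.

H_0 = Z,  H_1 = 0.

K has 2 vertices, 1 edge.
rank ∂_0 = 0, rank ∂_1 = 1 ⇒ b_0 = 2 − 0 − 1 = 1; all invariant factors of ∂_1 are 1 so no torsion. So H_0 ≅ Z.
rank ∂_1 = 1, rank ∂_2 = 0 ⇒ b_1 = 1 − 1 − 0 = 0. So H_1 ≅ 0.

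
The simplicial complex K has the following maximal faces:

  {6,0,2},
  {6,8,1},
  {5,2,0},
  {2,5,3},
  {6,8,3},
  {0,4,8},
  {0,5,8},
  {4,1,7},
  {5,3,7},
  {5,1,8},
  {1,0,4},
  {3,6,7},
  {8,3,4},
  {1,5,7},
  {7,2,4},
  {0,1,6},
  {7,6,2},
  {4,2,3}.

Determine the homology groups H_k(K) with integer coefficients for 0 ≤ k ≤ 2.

Order the vertices as 0 < 1 < 2 < 3 < 4 < 5 < 6 < 7 < 8. Listing each simplex with vertices in this order, K has dimension 2 with simplices:

  0-simplices (9): [0], [1], [2], [3], [4], [5], [6], [7], [8]
  1-simplices (27): (27 of them)
  2-simplices (18): [0,1,4], [0,1,6], [0,2,5], [0,2,6], [0,4,8], [0,5,8], [1,4,7], [1,5,7], [1,5,8], [1,6,8], [2,3,4], [2,3,5], [2,4,7], [2,6,7], [3,4,8], [3,5,7], [3,6,7], [3,6,8]

so the chain groups are C_0 ≅ Z^9, C_1 ≅ Z^27, C_2 ≅ Z^18.

∂_1: C_1 → C_0 sends each edge [p,q] (with p < q) to q − p. For instance
  ∂[0,2] = [2] − [0].
This gives a 9×27 integer matrix of rank 8; reducing to Smith normal form yields diagonal entries (1,1,1,1,1,1,1,1).

Boundary ∂_2: C_2 → C_1 sends each 2-simplex [p,q,r] to [q,r] − [p,r] + [p,q]. For instance
  ∂[2,3,4] = [3,4] − [2,4] + [2,3],
  ∂[0,1,6] = [1,6] − [0,6] + [0,1].
The resulting 27×18 matrix has rank 18, and its Smith normal form has invariant factors (1,1,1,1,1,1,1,1,1,1,1,1,1,1,1,1,1,2).

Computing H_k = (kernel of ∂_k) / (image of ∂_{k+1}):

  H_0: rank C_0 − rank ∂_1 = 9 − 8 = 1, and the invariant factors of ∂_1 are all 1, so H_0 ≅ Z.
  H_1: rank ker ∂_1 − rank ∂_2 = (27 − 8) − 18 = 1, and ∂_2 has invariant factor 2 > 1, so H_1 ≅ Z ⊕ Z_2.
  H_2: rank ker ∂_2 − rank ∂_3 = (18 − 18) − 0 = 0, and there is no ∂_3, so H_2 ≅ 0.

H_0 ≅ Z,  H_1 ≅ Z ⊕ Z_2,  H_2 = 0.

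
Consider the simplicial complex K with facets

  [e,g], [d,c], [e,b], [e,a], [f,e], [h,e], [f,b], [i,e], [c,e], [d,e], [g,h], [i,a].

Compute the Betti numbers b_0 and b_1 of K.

Order the vertices as a < b < c < d < e < f < g < h < i. Listing each simplex with vertices in this order, K has dimension 1 with simplices:

  0-simplices (9): a, b, c, d, e, f, g, h, i
  1-simplices (12): ae, ai, be, bf, cd, ce, de, ef, eg, eh, ei, gh

Hence C_0 ≅ Z^9, C_1 ≅ Z^12.

∂_1: C_1 → C_0 is given by ∂[p,q] = [q] − [p]. For instance
  ∂eh = h − e.
The 9×12 boundary matrix has rank 8 and Smith normal form diag(1,1,1,1,1,1,1,1).

Now H_k = ker ∂_k / im ∂_{k+1}, so:

  H_0: rank C_0 − rank ∂_1 = 9 − 8 = 1, and the invariant factors of ∂_1 are all 1, so H_0 = Z.
  H_1: rank ker ∂_1 − rank ∂_2 = (12 − 8) − 0 = 4, and there is no ∂_2, so H_1 = Z^4.

As a check, the Euler characteristic is 9 − 12 = -3, which agrees with 1 − 4 = -3.

Hence the Betti numbers are b_0 = 1, b_1 = 4.

b_0 = 1, b_1 = 4.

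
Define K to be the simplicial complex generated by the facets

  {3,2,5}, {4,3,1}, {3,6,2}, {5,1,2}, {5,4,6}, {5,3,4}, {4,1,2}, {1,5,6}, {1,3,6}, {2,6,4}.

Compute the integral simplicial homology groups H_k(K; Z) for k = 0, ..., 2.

H_0 = Z,  H_1 = Z_2,  H_2 = 0.

Take the total order 1 < 2 < 3 < 4 < 5 < 6 on the vertex set. Then K (dimension 2) consists of the simplices:

  0-simplices (6): [1], [2], [3], [4], [5], [6]
  1-simplices (15): [1,2], [1,3], [1,4], [1,5], [1,6], [2,3], [2,4], [2,5], [2,6], [3,4], [3,5], [3,6], [4,5], [4,6], [5,6]
  2-simplices (10): [1,2,4], [1,2,5], [1,3,4], [1,3,6], [1,5,6], [2,3,5], [2,3,6], [2,4,6], [3,4,5], [4,5,6]

Hence C_0 ≅ Z^6, C_1 ≅ Z^15, C_2 ≅ Z^10.

∂_1: C_1 → C_0 sends each edge [p,q] (with p < q) to q − p. For instance
  ∂[1,4] = [4] − [1].
This gives a 6×15 integer matrix of rank 5; reducing to Smith normal form yields diagonal entries (1,1,1,1,1).

∂_2: C_2 → C_1 sends each 2-simplex [p,q,r] to [q,r] − [p,r] + [p,q]. For instance
  ∂[2,3,5] = [3,5] − [2,5] + [2,3],
  ∂[2,3,6] = [3,6] − [2,6] + [2,3].
This gives a 15×10 integer matrix of rank 10; reducing to Smith normal form yields diagonal entries (1,1,1,1,1,1,1,1,1,2).

Computing H_k = (kernel of ∂_k) / (image of ∂_{k+1}):

  H_0: rank C_0 − rank ∂_1 = 6 − 5 = 1, and the invariant factors of ∂_1 are all 1, so H_0 = Z.
  H_1: rank ker ∂_1 − rank ∂_2 = (15 − 5) − 10 = 0, and ∂_2 has invariant factor 2 > 1, so H_1 = Z_2.
  H_2: rank ker ∂_2 − rank ∂_3 = (10 − 10) − 0 = 0, and there is no ∂_3, so H_2 = 0.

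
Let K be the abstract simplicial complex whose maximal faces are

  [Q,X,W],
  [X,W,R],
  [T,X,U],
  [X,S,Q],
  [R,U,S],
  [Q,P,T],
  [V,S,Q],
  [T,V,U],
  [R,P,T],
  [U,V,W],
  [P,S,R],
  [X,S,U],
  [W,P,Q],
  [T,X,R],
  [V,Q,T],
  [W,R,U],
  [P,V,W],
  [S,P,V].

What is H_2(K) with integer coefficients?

K has 9 vertices, 27 edges, 18 triangles.
rank ∂_2 = 18, rank ∂_3 = 0 ⇒ b_2 = 18 − 18 − 0 = 0. So H_2 = 0.

H_2 = 0.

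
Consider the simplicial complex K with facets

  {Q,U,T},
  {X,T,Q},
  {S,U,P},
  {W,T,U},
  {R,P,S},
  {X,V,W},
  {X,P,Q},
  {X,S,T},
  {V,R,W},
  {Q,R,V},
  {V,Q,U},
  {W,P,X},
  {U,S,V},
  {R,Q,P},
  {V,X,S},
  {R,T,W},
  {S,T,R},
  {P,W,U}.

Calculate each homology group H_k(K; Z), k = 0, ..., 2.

H_0 ≅ Z,  H_1 ≅ Z^2,  H_2 ≅ Z.

Order the vertices as P < Q < R < S < T < U < V < W < X. Listing each simplex with vertices in this order, K has dimension 2 with simplices:

  0-simplices (9): P, Q, R, S, T, U, V, W, X
  1-simplices (27): PQ, PR, PS, PU, PW, PX, QR, QT, QU, QV, QX, RS, RT, RV, RW, ST, SU, SV, SX, TU, TW, TX, UV, UW, VW, VX, WX
  2-simplices (18): PQR, PQX, PRS, PSU, PUW, PWX, QRV, QTU, QTX, QUV, RST, RTW, RVW, STX, SUV, SVX, TUW, VWX

so the chain groups are C_0 ≅ Z^9, C_1 ≅ Z^27, C_2 ≅ Z^18.

Boundary ∂_1: C_1 → C_0 sends each edge [p,q] (with p < q) to q − p. For instance
  ∂VX = X − V.
The resulting 9×27 matrix has rank 8, and its Smith normal form has invariant factors (1,1,1,1,1,1,1,1).

∂_2: C_2 → C_1 maps a triangle to the signed sum of its edges. For instance
  ∂PQR = QR − PR + PQ,
  ∂QTU = TU − QU + QT.
As a 27×18 matrix over Z this has rank 17, with invariant factors (1,1,1,1,1,1,1,1,1,1,1,1,1,1,1,1,1).

Now H_k = ker ∂_k / im ∂_{k+1}, so:

  H_0: rank C_0 − rank ∂_1 = 9 − 8 = 1, and the invariant factors of ∂_1 are all 1, so H_0 = Z.
  H_1: rank ker ∂_1 − rank ∂_2 = (27 − 8) − 17 = 2, and the invariant factors of ∂_2 are all 1, so H_1 = Z^2.
  H_2: rank ker ∂_2 − rank ∂_3 = (18 − 17) − 0 = 1, and there is no ∂_3, so H_2 = Z.

As a check, the Euler characteristic is 9 − 27 + 18 = 0, which agrees with 1 − 2 + 1 = 0.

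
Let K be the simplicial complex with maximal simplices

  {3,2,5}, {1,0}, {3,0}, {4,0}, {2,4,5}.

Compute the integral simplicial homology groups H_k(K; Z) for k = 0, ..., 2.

H_0 = Z,  H_1 = Z,  H_2 = 0.

Take the total order 0 < 1 < 2 < 3 < 4 < 5 on the vertex set. Then K (dimension 2) consists of the simplices:

  0-simplices (6): [0], [1], [2], [3], [4], [5]
  1-simplices (8): [0,1], [0,3], [0,4], [2,3], [2,4], [2,5], [3,5], [4,5]
  2-simplices (2): [2,3,5], [2,4,5]

so the chain groups are C_0 ≅ Z^6, C_1 ≅ Z^8, C_2 ≅ Z^2.

Boundary ∂_1: C_1 → C_0 maps an edge to its endpoints' difference, ∂[p,q] = q − p. For instance
  ∂[2,4] = [4] − [2].
The 6×8 boundary matrix has rank 5 and Smith normal form diag(1,1,1,1,1).

∂_2: C_2 → C_1 sends each 2-simplex [p,q,r] to [q,r] − [p,r] + [p,q]. For instance
  ∂[2,3,5] = [3,5] − [2,5] + [2,3],
  ∂[2,4,5] = [4,5] − [2,5] + [2,4].
As a 8×2 matrix over Z this has rank 2, with invariant factors (1,1).

Computing H_k = (kernel of ∂_k) / (image of ∂_{k+1}):

  H_0: rank C_0 − rank ∂_1 = 6 − 5 = 1, and the invariant factors of ∂_1 are all 1, so H_0 = Z.
  H_1: rank ker ∂_1 − rank ∂_2 = (8 − 5) − 2 = 1, and the invariant factors of ∂_2 are all 1, so H_1 = Z.
  H_2: rank ker ∂_2 − rank ∂_3 = (2 − 2) − 0 = 0, and there is no ∂_3, so H_2 = 0.

As a check, the Euler characteristic is 6 − 8 + 2 = 0, which agrees with 1 − 1 + 0 = 0.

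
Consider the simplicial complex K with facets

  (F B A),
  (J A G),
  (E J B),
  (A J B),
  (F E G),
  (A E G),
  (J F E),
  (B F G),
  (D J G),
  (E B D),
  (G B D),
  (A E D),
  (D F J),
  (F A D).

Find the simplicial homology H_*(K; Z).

Take the total order A < B < D < E < F < G < J on the vertex set. Then K (dimension 2) consists of the simplices:

  0-simplices (7): A, B, D, E, F, G, J
  1-simplices (21): AB, AD, AE, AF, AG, AJ, BD, BE, BF, BG, BJ, DE, DF, DG, DJ, EF, EG, EJ, FG, FJ, GJ
  2-simplices (14): ABF, ABJ, ADE, ADF, AEG, AGJ, BDE, BDG, BEJ, BFG, DFJ, DGJ, EFG, EFJ

so the chain groups are C_0 ≅ Z^7, C_1 ≅ Z^21, C_2 ≅ Z^14.

The boundary map ∂_1: C_1 → C_0 maps an edge to its endpoints' difference, ∂[p,q] = q − p. For instance
  ∂BJ = J − B.
This gives a 7×21 integer matrix of rank 6; reducing to Smith normal form yields diagonal entries (1,1,1,1,1,1).

Boundary ∂_2: C_2 → C_1 maps a triangle to the signed sum of its edges. For instance
  ∂ABF = BF − AF + AB,
  ∂AEG = EG − AG + AE.
This gives a 21×14 integer matrix of rank 13; reducing to Smith normal form yields diagonal entries (1,1,1,1,1,1,1,1,1,1,1,1,1).

From H_k ≅ ker(∂_k) / im(∂_{k+1}) we obtain:

  H_0: rank C_0 − rank ∂_1 = 7 − 6 = 1, and the invariant factors of ∂_1 are all 1, so H_0 ≅ Z.
  H_1: rank ker ∂_1 − rank ∂_2 = (21 − 6) − 13 = 2, and the invariant factors of ∂_2 are all 1, so H_1 ≅ Z^2.
  H_2: rank ker ∂_2 − rank ∂_3 = (14 − 13) − 0 = 1, and there is no ∂_3, so H_2 ≅ Z.

As a check, the Euler characteristic is 7 − 21 + 14 = 0, which agrees with 1 − 2 + 1 = 0.
(K is a triangulation of the torus T^2.)

H_0 ≅ Z,  H_1 ≅ Z^2,  H_2 ≅ Z.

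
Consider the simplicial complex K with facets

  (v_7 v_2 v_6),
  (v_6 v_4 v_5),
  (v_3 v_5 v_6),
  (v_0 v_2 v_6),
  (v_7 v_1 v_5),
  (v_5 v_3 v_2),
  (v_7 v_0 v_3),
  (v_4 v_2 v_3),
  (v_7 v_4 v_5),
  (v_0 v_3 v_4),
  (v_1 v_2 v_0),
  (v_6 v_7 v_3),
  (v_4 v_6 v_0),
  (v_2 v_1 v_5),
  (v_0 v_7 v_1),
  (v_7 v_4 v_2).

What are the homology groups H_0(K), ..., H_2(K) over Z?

Fix the vertex order v_0 < v_1 < v_2 < v_3 < v_4 < v_5 < v_6 < v_7 and write every simplex with vertices in increasing order. Then dim K = 2 and the simplices of K are:

  0-simplices (8): [v_0], [v_1], [v_2], [v_3], [v_4], [v_5], [v_6], [v_7]
  1-simplices (24): (24 of them)
  2-simplices (16): (16 of them)

giving chain groups C_0 ≅ Z^8, C_1 ≅ Z^24, C_2 ≅ Z^16.

Boundary ∂_1: C_1 → C_0 maps an edge to its endpoints' difference, ∂[p,q] = q − p. For instance
  ∂[v_1,v_7] = [v_7] − [v_1].
The 8×24 boundary matrix has rank 7 and Smith normal form diag(1,1,1,1,1,1,1).

∂_2: C_2 → C_1 sends each 2-simplex [p,q,r] to [q,r] − [p,r] + [p,q]. For instance
  ∂[v_3,v_5,v_6] = [v_5,v_6] − [v_3,v_6] + [v_3,v_5],
  ∂[v_0,v_1,v_2] = [v_1,v_2] − [v_0,v_2] + [v_0,v_1].
The 24×16 boundary matrix has rank 15 and Smith normal form diag(1,1,1,1,1,1,1,1,1,1,1,1,1,1,1).

Reading off H_k = ker ∂_k / im ∂_{k+1}:

  H_0: rank C_0 − rank ∂_1 = 8 − 7 = 1, and the invariant factors of ∂_1 are all 1, so H_0 ≅ Z.
  H_1: rank ker ∂_1 − rank ∂_2 = (24 − 7) − 15 = 2, and the invariant factors of ∂_2 are all 1, so H_1 ≅ Z^2.
  H_2: rank ker ∂_2 − rank ∂_3 = (16 − 15) − 0 = 1, and there is no ∂_3, so H_2 ≅ Z.

As a check, the Euler characteristic is 8 − 24 + 16 = 0, which agrees with 1 − 2 + 1 = 0.

H_0 ≅ Z,  H_1 ≅ Z^2,  H_2 ≅ Z.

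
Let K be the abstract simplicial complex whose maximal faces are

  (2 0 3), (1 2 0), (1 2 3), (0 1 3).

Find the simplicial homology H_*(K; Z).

H_0 ≅ Z,  H_1 = 0,  H_2 ≅ Z.

We work with the vertex ordering 0 < 1 < 2 < 3. The simplices of K, each written with vertices in increasing order, are:

  0-simplices (4): [0], [1], [2], [3]
  1-simplices (6): [0,1], [0,2], [0,3], [1,2], [1,3], [2,3]
  2-simplices (4): [0,1,2], [0,1,3], [0,2,3], [1,2,3]

so the chain groups are C_0 ≅ Z^4, C_1 ≅ Z^6, C_2 ≅ Z^4.

Boundary ∂_1: C_1 → C_0 sends each edge [p,q] (with p < q) to q − p.
As a 4×6 matrix over Z this has rank 3, with invariant factors (1,1,1).

∂_2: C_2 → C_1 maps a triangle to the signed sum of its edges. For instance
  ∂[0,1,3] = [1,3] − [0,3] + [0,1],
  ∂[0,1,2] = [1,2] − [0,2] + [0,1].
As a 6×4 matrix over Z this has rank 3, with invariant factors (1,1,1).

From H_k ≅ ker(∂_k) / im(∂_{k+1}) we obtain:

  H_0: rank C_0 − rank ∂_1 = 4 − 3 = 1, and the invariant factors of ∂_1 are all 1, so H_0 = Z.
  H_1: rank ker ∂_1 − rank ∂_2 = (6 − 3) − 3 = 0, and the invariant factors of ∂_2 are all 1, so H_1 = 0.
  H_2: rank ker ∂_2 − rank ∂_3 = (4 − 3) − 0 = 1, and there is no ∂_3, so H_2 = Z.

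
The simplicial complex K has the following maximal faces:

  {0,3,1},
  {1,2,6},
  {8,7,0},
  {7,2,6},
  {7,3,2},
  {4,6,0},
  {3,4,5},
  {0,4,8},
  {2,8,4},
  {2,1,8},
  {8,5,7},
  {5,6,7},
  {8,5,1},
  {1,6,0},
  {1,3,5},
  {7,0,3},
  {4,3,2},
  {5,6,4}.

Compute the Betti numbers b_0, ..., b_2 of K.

b_0 = 1, b_1 = 2, b_2 = 1.

We work with the vertex ordering 0 < 1 < 2 < 3 < 4 < 5 < 6 < 7 < 8. The simplices of K, each written with vertices in increasing order, are:

  0-simplices (9): [0], [1], [2], [3], [4], [5], [6], [7], [8]
  1-simplices (27): (27 of them)
  2-simplices (18): [0,1,3], [0,1,6], [0,3,7], [0,4,6], [0,4,8], [0,7,8], [1,2,6], [1,2,8], [1,3,5], [1,5,8], [2,3,4], [2,3,7], [2,4,8], [2,6,7], [3,4,5], [4,5,6], [5,6,7], [5,7,8]

giving chain groups C_0 ≅ Z^9, C_1 ≅ Z^27, C_2 ≅ Z^18.

Boundary ∂_1: C_1 → C_0 sends each edge [p,q] (with p < q) to q − p.
The resulting 9×27 matrix has rank 8, and its Smith normal form has invariant factors (1,1,1,1,1,1,1,1).

∂_2: C_2 → C_1 acts by ∂[p,q,r] = [q,r] − [p,r] + [p,q]. For instance
  ∂[0,4,6] = [4,6] − [0,6] + [0,4],
  ∂[5,7,8] = [7,8] − [5,8] + [5,7].
This gives a 27×18 integer matrix of rank 17; reducing to Smith normal form yields diagonal entries (1,1,1,1,1,1,1,1,1,1,1,1,1,1,1,1,1).

Now H_k = ker ∂_k / im ∂_{k+1}, so:

  H_0: rank C_0 − rank ∂_1 = 9 − 8 = 1, and the invariant factors of ∂_1 are all 1, so H_0 = Z.
  H_1: rank ker ∂_1 − rank ∂_2 = (27 − 8) − 17 = 2, and the invariant factors of ∂_2 are all 1, so H_1 = Z^2.
  H_2: rank ker ∂_2 − rank ∂_3 = (18 − 17) − 0 = 1, and there is no ∂_3, so H_2 = Z.

As a check, the Euler characteristic is 9 − 27 + 18 = 0, which agrees with 1 − 2 + 1 = 0.

Hence the Betti numbers are b_0 = 1, b_1 = 2, b_2 = 1.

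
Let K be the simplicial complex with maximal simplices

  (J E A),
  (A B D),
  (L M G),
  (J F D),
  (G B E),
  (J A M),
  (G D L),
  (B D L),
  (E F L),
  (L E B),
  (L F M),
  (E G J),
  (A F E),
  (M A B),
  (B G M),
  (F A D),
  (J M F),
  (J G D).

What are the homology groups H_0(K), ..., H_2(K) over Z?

H_0 = Z,  H_1 = Z ⊕ Z/2,  H_2 = 0.

We work with the vertex ordering A < B < D < E < F < G < J < L < M. The simplices of K, each written with vertices in increasing order, are:

  0-simplices (9): A, B, D, E, F, G, J, L, M
  1-simplices (27): AB, AD, AE, AF, AJ, AM, BD, BE, BG, BL, BM, DF, DG, DJ, DL, EF, EG, EJ, EL, FJ, FL, FM, GJ, GL, GM, JM, LM
  2-simplices (18): ABD, ABM, ADF, AEF, AEJ, AJM, BDL, BEG, BEL, BGM, DFJ, DGJ, DGL, EFL, EGJ, FJM, FLM, GLM

so the chain groups are C_0 ≅ Z^9, C_1 ≅ Z^27, C_2 ≅ Z^18.

The boundary map ∂_1: C_1 → C_0 sends each edge [p,q] (with p < q) to q − p. For instance
  ∂AE = E − A.
The 9×27 boundary matrix has rank 8 and Smith normal form diag(1,1,1,1,1,1,1,1).

∂_2: C_2 → C_1 sends each 2-simplex [p,q,r] to [q,r] − [p,r] + [p,q]. For instance
  ∂AJM = JM − AM + AJ,
  ∂BEG = EG − BG + BE.
This gives a 27×18 integer matrix of rank 18; reducing to Smith normal form yields diagonal entries (1,1,1,1,1,1,1,1,1,1,1,1,1,1,1,1,1,2).

Computing H_k = (kernel of ∂_k) / (image of ∂_{k+1}):

  H_0: rank C_0 − rank ∂_1 = 9 − 8 = 1, and the invariant factors of ∂_1 are all 1, so H_0 ≅ Z.
  H_1: rank ker ∂_1 − rank ∂_2 = (27 − 8) − 18 = 1, and ∂_2 has invariant factor 2 > 1, so H_1 ≅ Z ⊕ Z/2.
  H_2: rank ker ∂_2 − rank ∂_3 = (18 − 18) − 0 = 0, and there is no ∂_3, so H_2 ≅ 0.

As a check, the Euler characteristic is 9 − 27 + 18 = 0, which agrees with 1 − 1 + 0 = 0.
(K is a triangulation of the Klein bottle.)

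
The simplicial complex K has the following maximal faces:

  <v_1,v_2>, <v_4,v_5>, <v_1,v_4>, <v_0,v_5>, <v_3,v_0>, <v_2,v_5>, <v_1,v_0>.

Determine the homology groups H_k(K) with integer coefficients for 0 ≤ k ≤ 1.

H_0 ≅ Z,  H_1 ≅ Z^2.

Take the total order v_0 < v_1 < v_2 < v_3 < v_4 < v_5 on the vertex set. Then K (dimension 1) consists of the simplices:

  0-simplices (6): [v_0], [v_1], [v_2], [v_3], [v_4], [v_5]
  1-simplices (7): [v_0,v_1], [v_0,v_3], [v_0,v_5], [v_1,v_2], [v_1,v_4], [v_2,v_5], [v_4,v_5]

so the chain groups are C_0 ≅ Z^6, C_1 ≅ Z^7.

Boundary ∂_1: C_1 → C_0 sends each edge [p,q] (with p < q) to q − p.
As a 6×7 matrix over Z this has rank 5, with invariant factors (1,1,1,1,1).

Now H_k = ker ∂_k / im ∂_{k+1}, so:

  H_0: rank C_0 − rank ∂_1 = 6 − 5 = 1, and the invariant factors of ∂_1 are all 1, so H_0 = Z.
  H_1: rank ker ∂_1 − rank ∂_2 = (7 − 5) − 0 = 2, and there is no ∂_2, so H_1 = Z^2.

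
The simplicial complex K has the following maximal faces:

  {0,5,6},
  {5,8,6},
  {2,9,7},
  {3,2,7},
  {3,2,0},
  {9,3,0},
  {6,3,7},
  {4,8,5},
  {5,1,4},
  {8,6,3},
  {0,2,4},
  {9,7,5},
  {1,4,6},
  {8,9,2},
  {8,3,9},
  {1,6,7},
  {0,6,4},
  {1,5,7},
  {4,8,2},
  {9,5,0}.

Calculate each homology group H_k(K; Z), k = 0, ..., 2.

Order the vertices as 0 < 1 < 2 < 3 < 4 < 5 < 6 < 7 < 8 < 9. Listing each simplex with vertices in this order, K has dimension 2 with simplices:

  0-simplices (10): [0], [1], [2], [3], [4], [5], [6], [7], [8], [9]
  1-simplices (30): (30 of them)
  2-simplices (20): (20 of them)

giving chain groups C_0 ≅ Z^10, C_1 ≅ Z^30, C_2 ≅ Z^20.

∂_1: C_1 → C_0 is given by ∂[p,q] = [q] − [p]. For instance
  ∂[2,8] = [8] − [2].
The resulting 10×30 matrix has rank 9, and its Smith normal form has invariant factors (1,1,1,1,1,1,1,1,1).

The boundary map ∂_2: C_2 → C_1 maps a triangle to the signed sum of its edges. For instance
  ∂[2,4,8] = [4,8] − [2,8] + [2,4],
  ∂[0,2,4] = [2,4] − [0,4] + [0,2].
This gives a 30×20 integer matrix of rank 20; reducing to Smith normal form yields diagonal entries (1,1,1,1,1,1,1,1,1,1,1,1,1,1,1,1,1,1,1,2).

Reading off H_k = ker ∂_k / im ∂_{k+1}:

  H_0: rank C_0 − rank ∂_1 = 10 − 9 = 1, and the invariant factors of ∂_1 are all 1, so H_0 = Z.
  H_1: rank ker ∂_1 − rank ∂_2 = (30 − 9) − 20 = 1, and ∂_2 has invariant factor 2 > 1, so H_1 = Z ⊕ Z/2.
  H_2: rank ker ∂_2 − rank ∂_3 = (20 − 20) − 0 = 0, and there is no ∂_3, so H_2 = 0.

As a check, the Euler characteristic is 10 − 30 + 20 = 0, which agrees with 1 − 1 + 0 = 0.

H_0 = Z,  H_1 = Z ⊕ Z/2,  H_2 = 0.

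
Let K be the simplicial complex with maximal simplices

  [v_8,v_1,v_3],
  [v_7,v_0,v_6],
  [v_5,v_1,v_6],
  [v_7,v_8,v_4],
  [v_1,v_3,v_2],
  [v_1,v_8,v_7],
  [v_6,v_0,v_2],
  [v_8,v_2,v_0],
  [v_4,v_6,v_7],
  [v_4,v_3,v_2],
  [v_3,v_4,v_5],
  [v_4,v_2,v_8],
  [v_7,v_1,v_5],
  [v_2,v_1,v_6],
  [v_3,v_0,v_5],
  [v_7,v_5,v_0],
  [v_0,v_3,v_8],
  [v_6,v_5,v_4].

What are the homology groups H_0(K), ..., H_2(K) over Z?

H_0 = Z,  H_1 = Z ⊕ Z_2,  H_2 = 0.

We work with the vertex ordering v_0 < v_1 < v_2 < v_3 < v_4 < v_5 < v_6 < v_7 < v_8. The simplices of K, each written with vertices in increasing order, are:

  0-simplices (9): [v_0], [v_1], [v_2], [v_3], [v_4], [v_5], [v_6], [v_7], [v_8]
  1-simplices (27): (27 of them)
  2-simplices (18): (18 of them)

so the chain groups are C_0 ≅ Z^9, C_1 ≅ Z^27, C_2 ≅ Z^18.

Boundary ∂_1: C_1 → C_0 sends each edge [p,q] (with p < q) to q − p. For instance
  ∂[v_0,v_5] = [v_5] − [v_0].
As a 9×27 matrix over Z this has rank 8, with invariant factors (1,1,1,1,1,1,1,1).

∂_2: C_2 → C_1 acts by ∂[p,q,r] = [q,r] − [p,r] + [p,q]. For instance
  ∂[v_2,v_3,v_4] = [v_3,v_4] − [v_2,v_4] + [v_2,v_3],
  ∂[v_2,v_4,v_8] = [v_4,v_8] − [v_2,v_8] + [v_2,v_4].
As a 27×18 matrix over Z this has rank 18, with invariant factors (1,1,1,1,1,1,1,1,1,1,1,1,1,1,1,1,1,2).

Now H_k = ker ∂_k / im ∂_{k+1}, so:

  H_0: rank C_0 − rank ∂_1 = 9 − 8 = 1, and the invariant factors of ∂_1 are all 1, so H_0 ≅ Z.
  H_1: rank ker ∂_1 − rank ∂_2 = (27 − 8) − 18 = 1, and ∂_2 has invariant factor 2 > 1, so H_1 ≅ Z ⊕ Z_2.
  H_2: rank ker ∂_2 − rank ∂_3 = (18 − 18) − 0 = 0, and there is no ∂_3, so H_2 ≅ 0.

(K is a triangulation of the Klein bottle.)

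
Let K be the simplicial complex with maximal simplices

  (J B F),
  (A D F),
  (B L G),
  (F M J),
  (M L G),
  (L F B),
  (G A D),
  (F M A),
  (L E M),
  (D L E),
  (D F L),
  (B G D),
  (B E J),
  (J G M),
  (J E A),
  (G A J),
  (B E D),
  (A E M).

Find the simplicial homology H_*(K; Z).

H_0 = Z,  H_1 = Z ⊕ Z/2,  H_2 = 0.

Fix the vertex order A < B < D < E < F < G < J < L < M and write every simplex with vertices in increasing order. Then dim K = 2 and the simplices of K are:

  0-simplices (9): A, B, D, E, F, G, J, L, M
  1-simplices (27): AD, AE, AF, AG, AJ, AM, BD, BE, BF, BG, BJ, BL, DE, DF, DG, DL, EJ, EL, EM, FJ, FL, FM, GJ, GL, GM, JM, LM
  2-simplices (18): ADF, ADG, AEJ, AEM, AFM, AGJ, BDE, BDG, BEJ, BFJ, BFL, BGL, DEL, DFL, ELM, FJM, GJM, GLM

so the chain groups are C_0 ≅ Z^9, C_1 ≅ Z^27, C_2 ≅ Z^18.

∂_1: C_1 → C_0 is given by ∂[p,q] = [q] − [p]. For instance
  ∂GJ = J − G.
This gives a 9×27 integer matrix of rank 8; reducing to Smith normal form yields diagonal entries (1,1,1,1,1,1,1,1).

∂_2: C_2 → C_1 sends each 2-simplex [p,q,r] to [q,r] − [p,r] + [p,q]. For instance
  ∂BDG = DG − BG + BD,
  ∂AGJ = GJ − AJ + AG.
The resulting 27×18 matrix has rank 18, and its Smith normal form has invariant factors (1,1,1,1,1,1,1,1,1,1,1,1,1,1,1,1,1,2).

From H_k ≅ ker(∂_k) / im(∂_{k+1}) we obtain:

  H_0: rank C_0 − rank ∂_1 = 9 − 8 = 1, and the invariant factors of ∂_1 are all 1, so H_0 = Z.
  H_1: rank ker ∂_1 − rank ∂_2 = (27 − 8) − 18 = 1, and ∂_2 has invariant factor 2 > 1, so H_1 = Z ⊕ Z/2.
  H_2: rank ker ∂_2 − rank ∂_3 = (18 − 18) − 0 = 0, and there is no ∂_3, so H_2 = 0.

As a check, the Euler characteristic is 9 − 27 + 18 = 0, which agrees with 1 − 1 + 0 = 0.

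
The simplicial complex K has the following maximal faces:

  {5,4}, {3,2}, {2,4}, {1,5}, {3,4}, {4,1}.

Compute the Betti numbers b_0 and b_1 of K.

b_0 = 1, b_1 = 2.

Order the vertices as 1 < 2 < 3 < 4 < 5. Listing each simplex with vertices in this order, K has dimension 1 with simplices:

  0-simplices (5): [1], [2], [3], [4], [5]
  1-simplices (6): [1,4], [1,5], [2,3], [2,4], [3,4], [4,5]

Hence C_0 ≅ Z^5, C_1 ≅ Z^6.

∂_1: C_1 → C_0 sends each edge [p,q] (with p < q) to q − p. For instance
  ∂[2,3] = [3] − [2].
This gives a 5×6 integer matrix of rank 4; reducing to Smith normal form yields diagonal entries (1,1,1,1).

Computing H_k = (kernel of ∂_k) / (image of ∂_{k+1}):

  H_0: rank C_0 − rank ∂_1 = 5 − 4 = 1, and the invariant factors of ∂_1 are all 1, so H_0 = Z.
  H_1: rank ker ∂_1 − rank ∂_2 = (6 − 4) − 0 = 2, and there is no ∂_2, so H_1 = Z^2.

Hence the Betti numbers are b_0 = 1, b_1 = 2.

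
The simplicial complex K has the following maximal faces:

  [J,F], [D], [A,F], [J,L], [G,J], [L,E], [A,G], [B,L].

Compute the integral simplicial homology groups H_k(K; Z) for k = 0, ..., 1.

Take the total order A < B < D < E < F < G < J < L on the vertex set. Then K (dimension 1) consists of the simplices:

  0-simplices (8): A, B, D, E, F, G, J, L
  1-simplices (7): AF, AG, BL, EL, FJ, GJ, JL

so the chain groups are C_0 ≅ Z^8, C_1 ≅ Z^7.

∂_1: C_1 → C_0 sends each edge [p,q] (with p < q) to q − p.
This gives a 8×7 integer matrix of rank 6; reducing to Smith normal form yields diagonal entries (1,1,1,1,1,1).

From H_k ≅ ker(∂_k) / im(∂_{k+1}) we obtain:

  H_0: rank C_0 − rank ∂_1 = 8 − 6 = 2, and the invariant factors of ∂_1 are all 1, so H_0 ≅ Z^2.
  H_1: rank ker ∂_1 − rank ∂_2 = (7 − 6) − 0 = 1, and there is no ∂_2, so H_1 ≅ Z.

H_0 ≅ Z^2,  H_1 ≅ Z.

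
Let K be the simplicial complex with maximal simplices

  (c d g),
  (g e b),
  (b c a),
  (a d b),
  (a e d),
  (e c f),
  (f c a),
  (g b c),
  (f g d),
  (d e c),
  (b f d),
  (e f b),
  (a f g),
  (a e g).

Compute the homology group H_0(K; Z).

Order the vertices as a < b < c < d < e < f < g. Listing each simplex with vertices in this order, K has dimension 2 with simplices:

  0-simplices (7): a, b, c, d, e, f, g
  1-simplices (21): ab, ac, ad, ae, af, ag, bc, bd, be, bf, bg, cd, ce, cf, cg, de, df, dg, ef, eg, fg
  2-simplices (14): abc, abd, acf, ade, aeg, afg, bcg, bdf, bef, beg, cde, cdg, cef, dfg

giving chain groups C_0 ≅ Z^7, C_1 ≅ Z^21, C_2 ≅ Z^14.

Boundary ∂_1: C_1 → C_0 sends each edge [p,q] (with p < q) to q − p.
This gives a 7×21 integer matrix of rank 6; reducing to Smith normal form yields diagonal entries (1,1,1,1,1,1).

Boundary ∂_2: C_2 → C_1 acts by ∂[p,q,r] = [q,r] − [p,r] + [p,q]. For instance
  ∂afg = fg − ag + af,
  ∂cef = ef − cf + ce.
This gives a 21×14 integer matrix of rank 13; reducing to Smith normal form yields diagonal entries (1,1,1,1,1,1,1,1,1,1,1,1,1).

Reading off H_k = ker ∂_k / im ∂_{k+1}:

  H_0: rank C_0 − rank ∂_1 = 7 − 6 = 1, and the invariant factors of ∂_1 are all 1, so H_0 ≅ Z.

(K is a triangulation of the torus T^2.)

H_0 ≅ Z.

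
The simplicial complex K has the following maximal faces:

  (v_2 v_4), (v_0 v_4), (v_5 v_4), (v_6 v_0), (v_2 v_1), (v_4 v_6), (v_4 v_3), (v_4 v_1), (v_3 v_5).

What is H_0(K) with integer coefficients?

We work with the vertex ordering v_0 < v_1 < v_2 < v_3 < v_4 < v_5 < v_6. The simplices of K, each written with vertices in increasing order, are:

  0-simplices (7): [v_0], [v_1], [v_2], [v_3], [v_4], [v_5], [v_6]
  1-simplices (9): [v_0,v_4], [v_0,v_6], [v_1,v_2], [v_1,v_4], [v_2,v_4], [v_3,v_4], [v_3,v_5], [v_4,v_5], [v_4,v_6]

Hence C_0 ≅ Z^7, C_1 ≅ Z^9.

Boundary ∂_1: C_1 → C_0 sends each edge [p,q] (with p < q) to q − p.
As a 7×9 matrix over Z this has rank 6, with invariant factors (1,1,1,1,1,1).

Computing H_k = (kernel of ∂_k) / (image of ∂_{k+1}):

  H_0: rank C_0 − rank ∂_1 = 7 − 6 = 1, and the invariant factors of ∂_1 are all 1, so H_0 = Z.

H_0 = Z.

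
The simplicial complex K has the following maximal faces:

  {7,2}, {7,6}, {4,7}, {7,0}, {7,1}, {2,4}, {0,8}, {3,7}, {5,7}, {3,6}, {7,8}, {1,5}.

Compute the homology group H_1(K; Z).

H_1 ≅ Z^4.

Order the vertices as 0 < 1 < 2 < 3 < 4 < 5 < 6 < 7 < 8. Listing each simplex with vertices in this order, K has dimension 1 with simplices:

  0-simplices (9): [0], [1], [2], [3], [4], [5], [6], [7], [8]
  1-simplices (12): [0,7], [0,8], [1,5], [1,7], [2,4], [2,7], [3,6], [3,7], [4,7], [5,7], [6,7], [7,8]

Hence C_0 ≅ Z^9, C_1 ≅ Z^12.

The boundary map ∂_1: C_1 → C_0 is given by ∂[p,q] = [q] − [p]. For instance
  ∂[0,7] = [7] − [0].
As a 9×12 matrix over Z this has rank 8, with invariant factors (1,1,1,1,1,1,1,1).

From H_k ≅ ker(∂_k) / im(∂_{k+1}) we obtain:

  H_1: rank ker ∂_1 − rank ∂_2 = (12 − 8) − 0 = 4, and there is no ∂_2, so H_1 ≅ Z^4.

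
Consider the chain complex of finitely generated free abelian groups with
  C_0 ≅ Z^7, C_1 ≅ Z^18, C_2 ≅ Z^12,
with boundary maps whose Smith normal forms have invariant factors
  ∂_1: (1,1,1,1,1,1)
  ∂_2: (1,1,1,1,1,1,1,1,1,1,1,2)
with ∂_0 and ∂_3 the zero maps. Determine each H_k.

H_0: b_0 = 7 − 0 − 6 = 1; torsion from ∂_1 factors > 1: none. So H_0 = Z.
H_1: b_1 = 18 − 6 − 12 = 0; torsion from ∂_2 factors > 1: [2]. So H_1 = Z_2.
H_2: b_2 = 12 − 12 − 0 = 0; torsion from ∂_3 factors > 1: none. So H_2 = 0.

H_0 = Z,  H_1 = Z_2,  H_2 = 0.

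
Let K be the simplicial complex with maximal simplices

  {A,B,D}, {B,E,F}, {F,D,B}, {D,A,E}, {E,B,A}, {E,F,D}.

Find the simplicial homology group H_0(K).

K has 5 vertices, 9 edges, 6 triangles.
rank ∂_0 = 0, rank ∂_1 = 4 ⇒ b_0 = 5 − 0 − 4 = 1; all invariant factors of ∂_1 are 1 so no torsion. So H_0 = Z.

H_0 = Z.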